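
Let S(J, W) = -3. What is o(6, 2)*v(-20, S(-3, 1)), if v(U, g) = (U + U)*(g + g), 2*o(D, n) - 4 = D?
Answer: 1200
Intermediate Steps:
o(D, n) = 2 + D/2
v(U, g) = 4*U*g (v(U, g) = (2*U)*(2*g) = 4*U*g)
o(6, 2)*v(-20, S(-3, 1)) = (2 + (1/2)*6)*(4*(-20)*(-3)) = (2 + 3)*240 = 5*240 = 1200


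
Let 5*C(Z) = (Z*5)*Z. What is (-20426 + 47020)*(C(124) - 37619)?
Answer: -591530342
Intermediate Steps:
C(Z) = Z² (C(Z) = ((Z*5)*Z)/5 = ((5*Z)*Z)/5 = (5*Z²)/5 = Z²)
(-20426 + 47020)*(C(124) - 37619) = (-20426 + 47020)*(124² - 37619) = 26594*(15376 - 37619) = 26594*(-22243) = -591530342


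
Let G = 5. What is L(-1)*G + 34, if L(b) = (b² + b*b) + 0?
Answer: 44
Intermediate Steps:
L(b) = 2*b² (L(b) = (b² + b²) + 0 = 2*b² + 0 = 2*b²)
L(-1)*G + 34 = (2*(-1)²)*5 + 34 = (2*1)*5 + 34 = 2*5 + 34 = 10 + 34 = 44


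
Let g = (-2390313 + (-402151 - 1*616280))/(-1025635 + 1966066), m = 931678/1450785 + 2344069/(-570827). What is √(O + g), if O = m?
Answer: I*√477756214268045045220316304929927545/259605115235901015 ≈ 2.6625*I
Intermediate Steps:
m = -2868913186459/828147249195 (m = 931678*(1/1450785) + 2344069*(-1/570827) = 931678/1450785 - 2344069/570827 = -2868913186459/828147249195 ≈ -3.4643)
g = -1136248/313477 (g = (-2390313 + (-402151 - 616280))/940431 = (-2390313 - 1018431)*(1/940431) = -3408744*1/940431 = -1136248/313477 ≈ -3.6247)
O = -2868913186459/828147249195 ≈ -3.4643
√(O + g) = √(-2868913186459/828147249195 - 1136248/313477) = √(-1840318954554928303/259605115235901015) = I*√477756214268045045220316304929927545/259605115235901015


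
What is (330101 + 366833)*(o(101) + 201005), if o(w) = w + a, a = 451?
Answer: 140471926238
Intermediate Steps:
o(w) = 451 + w (o(w) = w + 451 = 451 + w)
(330101 + 366833)*(o(101) + 201005) = (330101 + 366833)*((451 + 101) + 201005) = 696934*(552 + 201005) = 696934*201557 = 140471926238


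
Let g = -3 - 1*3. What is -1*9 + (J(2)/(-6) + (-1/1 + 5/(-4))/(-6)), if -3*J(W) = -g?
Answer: -199/24 ≈ -8.2917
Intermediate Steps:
g = -6 (g = -3 - 3 = -6)
J(W) = -2 (J(W) = -(-1)*(-6)/3 = -1/3*6 = -2)
-1*9 + (J(2)/(-6) + (-1/1 + 5/(-4))/(-6)) = -1*9 + (-2/(-6) + (-1/1 + 5/(-4))/(-6)) = -9 + (-2*(-1/6) + (-1*1 + 5*(-1/4))*(-1/6)) = -9 + (1/3 + (-1 - 5/4)*(-1/6)) = -9 + (1/3 - 9/4*(-1/6)) = -9 + (1/3 + 3/8) = -9 + 17/24 = -199/24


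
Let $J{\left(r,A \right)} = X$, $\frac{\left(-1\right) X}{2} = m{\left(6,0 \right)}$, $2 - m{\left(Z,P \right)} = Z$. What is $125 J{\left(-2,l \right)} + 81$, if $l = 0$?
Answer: $1081$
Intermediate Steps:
$m{\left(Z,P \right)} = 2 - Z$
$X = 8$ ($X = - 2 \left(2 - 6\right) = \left(-2\right) \left(-4\right) = 8$)
$J{\left(r,A \right)} = 8$
$125 J{\left(-2,l \right)} + 81 = 125 \cdot 8 + 81 = 1000 + 81 = 1081$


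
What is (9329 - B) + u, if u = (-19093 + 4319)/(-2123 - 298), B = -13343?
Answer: 54903686/2421 ≈ 22678.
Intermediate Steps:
u = 14774/2421 (u = -14774/(-2421) = -14774*(-1/2421) = 14774/2421 ≈ 6.1024)
(9329 - B) + u = (9329 - 1*(-13343)) + 14774/2421 = (9329 + 13343) + 14774/2421 = 22672 + 14774/2421 = 54903686/2421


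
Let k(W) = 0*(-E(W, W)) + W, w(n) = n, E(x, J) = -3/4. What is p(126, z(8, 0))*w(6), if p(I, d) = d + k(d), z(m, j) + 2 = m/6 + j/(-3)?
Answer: -8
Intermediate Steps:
E(x, J) = -¾ (E(x, J) = -3*¼ = -¾)
z(m, j) = -2 - j/3 + m/6 (z(m, j) = -2 + (m/6 + j/(-3)) = -2 + (m*(⅙) + j*(-⅓)) = -2 + (m/6 - j/3) = -2 + (-j/3 + m/6) = -2 - j/3 + m/6)
k(W) = W (k(W) = 0*(-1*(-¾)) + W = 0*(¾) + W = 0 + W = W)
p(I, d) = 2*d (p(I, d) = d + d = 2*d)
p(126, z(8, 0))*w(6) = (2*(-2 - ⅓*0 + (⅙)*8))*6 = (2*(-2 + 0 + 4/3))*6 = (2*(-⅔))*6 = -4/3*6 = -8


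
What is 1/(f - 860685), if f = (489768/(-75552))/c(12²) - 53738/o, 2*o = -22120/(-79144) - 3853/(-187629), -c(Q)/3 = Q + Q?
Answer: -58258812359808/71012107616269662641 ≈ -8.2041e-7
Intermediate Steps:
c(Q) = -6*Q (c(Q) = -3*(Q + Q) = -6*Q)
o = 21419689/142785669 (o = (-22120/(-79144) - 3853/(-187629))/2 = (-22120*(-1/79144) - 3853*(-1/187629))/2 = (2765/9893 + 3853/187629)/2 = (½)*(42839378/142785669) = 21419689/142785669 ≈ 0.15001)
f = -20869621700368314161/58258812359808 (f = (489768/(-75552))/((-6*12²)) - 53738/21419689/142785669 = (489768*(-1/75552))/((-6*144)) - 53738*142785669/21419689 = -20407/3148/(-864) - 7673016280722/21419689 = -20407/3148*(-1/864) - 7673016280722/21419689 = 20407/2719872 - 7673016280722/21419689 = -20869621700368314161/58258812359808 ≈ -3.5822e+5)
1/(f - 860685) = 1/(-20869621700368314161/58258812359808 - 860685) = 1/(-71012107616269662641/58258812359808) = -58258812359808/71012107616269662641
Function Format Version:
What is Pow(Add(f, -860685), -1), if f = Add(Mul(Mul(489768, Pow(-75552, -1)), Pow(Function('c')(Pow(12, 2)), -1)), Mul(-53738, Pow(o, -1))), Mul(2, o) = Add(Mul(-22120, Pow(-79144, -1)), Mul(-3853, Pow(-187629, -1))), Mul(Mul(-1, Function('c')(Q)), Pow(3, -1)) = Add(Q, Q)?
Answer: Rational(-58258812359808, 71012107616269662641) ≈ -8.2041e-7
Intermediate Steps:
Function('c')(Q) = Mul(-6, Q) (Function('c')(Q) = Mul(-3, Add(Q, Q)) = Mul(-3, Mul(2, Q)) = Mul(-6, Q))
o = Rational(21419689, 142785669) (o = Mul(Rational(1, 2), Add(Mul(-22120, Pow(-79144, -1)), Mul(-3853, Pow(-187629, -1)))) = Mul(Rational(1, 2), Add(Mul(-22120, Rational(-1, 79144)), Mul(-3853, Rational(-1, 187629)))) = Mul(Rational(1, 2), Add(Rational(2765, 9893), Rational(3853, 187629))) = Mul(Rational(1, 2), Rational(42839378, 142785669)) = Rational(21419689, 142785669) ≈ 0.15001)
f = Rational(-20869621700368314161, 58258812359808) (f = Add(Mul(Mul(489768, Pow(-75552, -1)), Pow(Mul(-6, Pow(12, 2)), -1)), Mul(-53738, Pow(Rational(21419689, 142785669), -1))) = Add(Mul(Mul(489768, Rational(-1, 75552)), Pow(Mul(-6, 144), -1)), Mul(-53738, Rational(142785669, 21419689))) = Add(Mul(Rational(-20407, 3148), Pow(-864, -1)), Rational(-7673016280722, 21419689)) = Add(Mul(Rational(-20407, 3148), Rational(-1, 864)), Rational(-7673016280722, 21419689)) = Add(Rational(20407, 2719872), Rational(-7673016280722, 21419689)) = Rational(-20869621700368314161, 58258812359808) ≈ -3.5822e+5)
Pow(Add(f, -860685), -1) = Pow(Add(Rational(-20869621700368314161, 58258812359808), -860685), -1) = Pow(Rational(-71012107616269662641, 58258812359808), -1) = Rational(-58258812359808, 71012107616269662641)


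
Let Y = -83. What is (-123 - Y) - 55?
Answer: -95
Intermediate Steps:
(-123 - Y) - 55 = (-123 - 1*(-83)) - 55 = (-123 + 83) - 55 = -40 - 55 = -95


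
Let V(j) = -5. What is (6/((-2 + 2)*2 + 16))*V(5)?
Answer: -15/8 ≈ -1.8750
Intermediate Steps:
(6/((-2 + 2)*2 + 16))*V(5) = (6/((-2 + 2)*2 + 16))*(-5) = (6/(0*2 + 16))*(-5) = (6/(0 + 16))*(-5) = (6/16)*(-5) = ((1/16)*6)*(-5) = (3/8)*(-5) = -15/8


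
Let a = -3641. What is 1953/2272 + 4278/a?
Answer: -2608743/8272352 ≈ -0.31536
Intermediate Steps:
1953/2272 + 4278/a = 1953/2272 + 4278/(-3641) = 1953*(1/2272) + 4278*(-1/3641) = 1953/2272 - 4278/3641 = -2608743/8272352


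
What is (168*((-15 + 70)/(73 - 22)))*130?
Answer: 400400/17 ≈ 23553.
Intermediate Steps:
(168*((-15 + 70)/(73 - 22)))*130 = (168*(55/51))*130 = (3080/17)*130 = 400400/17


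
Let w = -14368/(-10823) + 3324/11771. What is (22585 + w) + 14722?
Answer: 60164871709/1612627 ≈ 37309.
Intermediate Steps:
w = 2596220/1612627 (w = -14368*(-1/10823) + 3324*(1/11771) = 14368/10823 + 3324/11771 = 2596220/1612627 ≈ 1.6099)
(22585 + w) + 14722 = (22585 + 2596220/1612627) + 14722 = 36423777015/1612627 + 14722 = 60164871709/1612627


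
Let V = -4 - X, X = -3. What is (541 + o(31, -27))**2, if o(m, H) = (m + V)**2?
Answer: 2076481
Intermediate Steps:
V = -1 (V = -4 - 1*(-3) = -4 + 3 = -1)
o(m, H) = (-1 + m)**2 (o(m, H) = (m - 1)**2 = (-1 + m)**2)
(541 + o(31, -27))**2 = (541 + (-1 + 31)**2)**2 = (541 + 30**2)**2 = (541 + 900)**2 = 1441**2 = 2076481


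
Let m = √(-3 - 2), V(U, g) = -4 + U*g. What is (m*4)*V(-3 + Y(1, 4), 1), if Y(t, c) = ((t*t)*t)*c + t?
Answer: -8*I*√5 ≈ -17.889*I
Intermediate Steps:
Y(t, c) = t + c*t³ (Y(t, c) = (t²*t)*c + t = t³*c + t = c*t³ + t = t + c*t³)
m = I*√5 (m = √(-5) = I*√5 ≈ 2.2361*I)
(m*4)*V(-3 + Y(1, 4), 1) = ((I*√5)*4)*(-4 + (-3 + (1 + 4*1³))*1) = (4*I*√5)*(-4 + (-3 + (1 + 4*1))*1) = (4*I*√5)*(-4 + (-3 + (1 + 4))*1) = (4*I*√5)*(-4 + (-3 + 5)*1) = (4*I*√5)*(-4 + 2*1) = (4*I*√5)*(-4 + 2) = (4*I*√5)*(-2) = -8*I*√5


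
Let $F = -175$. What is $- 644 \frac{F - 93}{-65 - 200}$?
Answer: $- \frac{172592}{265} \approx -651.29$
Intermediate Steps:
$- 644 \frac{F - 93}{-65 - 200} = - 644 \frac{-175 - 93}{-65 - 200} = - 644 \left(- \frac{268}{-265}\right) = - 644 \left(\left(-268\right) \left(- \frac{1}{265}\right)\right) = \left(-644\right) \frac{268}{265} = - \frac{172592}{265}$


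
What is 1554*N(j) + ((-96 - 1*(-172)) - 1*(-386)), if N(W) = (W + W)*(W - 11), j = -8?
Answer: 472878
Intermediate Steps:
N(W) = 2*W*(-11 + W) (N(W) = (2*W)*(-11 + W) = 2*W*(-11 + W))
1554*N(j) + ((-96 - 1*(-172)) - 1*(-386)) = 1554*(2*(-8)*(-11 - 8)) + ((-96 - 1*(-172)) - 1*(-386)) = 1554*(2*(-8)*(-19)) + ((-96 + 172) + 386) = 1554*304 + (76 + 386) = 472416 + 462 = 472878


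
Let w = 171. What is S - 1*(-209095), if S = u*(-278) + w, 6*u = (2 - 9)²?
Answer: 620987/3 ≈ 2.0700e+5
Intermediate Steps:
u = 49/6 (u = (2 - 9)²/6 = (⅙)*(-7)² = (⅙)*49 = 49/6 ≈ 8.1667)
S = -6298/3 (S = (49/6)*(-278) + 171 = -6811/3 + 171 = -6298/3 ≈ -2099.3)
S - 1*(-209095) = -6298/3 - 1*(-209095) = -6298/3 + 209095 = 620987/3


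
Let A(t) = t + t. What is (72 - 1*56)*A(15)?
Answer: 480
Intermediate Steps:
A(t) = 2*t
(72 - 1*56)*A(15) = (72 - 1*56)*(2*15) = (72 - 56)*30 = 16*30 = 480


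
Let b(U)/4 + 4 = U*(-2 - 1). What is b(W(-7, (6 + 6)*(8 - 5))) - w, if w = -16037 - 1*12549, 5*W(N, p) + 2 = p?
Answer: 142442/5 ≈ 28488.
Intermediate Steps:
W(N, p) = -2/5 + p/5
b(U) = -16 - 12*U (b(U) = -16 + 4*(U*(-2 - 1)) = -16 + 4*(U*(-3)) = -16 + 4*(-3*U) = -16 - 12*U)
w = -28586 (w = -16037 - 12549 = -28586)
b(W(-7, (6 + 6)*(8 - 5))) - w = (-16 - 12*(-2/5 + ((6 + 6)*(8 - 5))/5)) - 1*(-28586) = (-16 - 12*(-2/5 + (12*3)/5)) + 28586 = (-16 - 12*(-2/5 + (1/5)*36)) + 28586 = (-16 - 12*(-2/5 + 36/5)) + 28586 = (-16 - 12*34/5) + 28586 = (-16 - 408/5) + 28586 = -488/5 + 28586 = 142442/5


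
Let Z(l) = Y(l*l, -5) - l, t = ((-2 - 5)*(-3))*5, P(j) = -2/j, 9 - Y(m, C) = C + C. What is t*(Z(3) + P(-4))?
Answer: 3465/2 ≈ 1732.5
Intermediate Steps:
Y(m, C) = 9 - 2*C (Y(m, C) = 9 - (C + C) = 9 - 2*C)
t = 105 (t = -7*(-3)*5 = 21*5 = 105)
Z(l) = 19 - l (Z(l) = (9 - 2*(-5)) - l = (9 + 10) - l = 19 - l)
t*(Z(3) + P(-4)) = 105*((19 - 1*3) - 2/(-4)) = 105*((19 - 3) - 2*(-1/4)) = 105*(16 + 1/2) = 105*(33/2) = 3465/2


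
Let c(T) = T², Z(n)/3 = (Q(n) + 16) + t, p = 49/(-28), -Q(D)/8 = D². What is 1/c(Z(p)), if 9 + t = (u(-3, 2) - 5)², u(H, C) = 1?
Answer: 4/81 ≈ 0.049383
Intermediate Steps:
t = 7 (t = -9 + (1 - 5)² = -9 + (-4)² = -9 + 16 = 7)
Q(D) = -8*D²
p = -7/4 (p = 49*(-1/28) = -7/4 ≈ -1.7500)
Z(n) = 69 - 24*n² (Z(n) = 3*((-8*n² + 16) + 7) = 3*((16 - 8*n²) + 7) = 3*(23 - 8*n²) = 69 - 24*n²)
1/c(Z(p)) = 1/((69 - 24*(-7/4)²)²) = 1/((69 - 24*49/16)²) = 1/((69 - 147/2)²) = 1/((-9/2)²) = 1/(81/4) = 4/81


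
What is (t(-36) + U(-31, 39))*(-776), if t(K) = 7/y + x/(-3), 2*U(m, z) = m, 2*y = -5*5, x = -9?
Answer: 253364/25 ≈ 10135.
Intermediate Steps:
y = -25/2 (y = (-5*5)/2 = (½)*(-25) = -25/2 ≈ -12.500)
U(m, z) = m/2
t(K) = 61/25 (t(K) = 7/(-25/2) - 9/(-3) = 7*(-2/25) - 9*(-⅓) = -14/25 + 3 = 61/25)
(t(-36) + U(-31, 39))*(-776) = (61/25 + (½)*(-31))*(-776) = (61/25 - 31/2)*(-776) = -653/50*(-776) = 253364/25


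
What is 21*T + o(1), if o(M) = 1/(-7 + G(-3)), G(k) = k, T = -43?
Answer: -9031/10 ≈ -903.10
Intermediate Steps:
o(M) = -1/10 (o(M) = 1/(-7 - 3) = 1/(-10) = -1/10)
21*T + o(1) = 21*(-43) - 1/10 = -903 - 1/10 = -9031/10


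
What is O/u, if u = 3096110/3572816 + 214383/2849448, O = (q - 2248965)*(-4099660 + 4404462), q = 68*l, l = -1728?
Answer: -76492487733776930592504/99876619373 ≈ -7.6587e+11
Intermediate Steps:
q = -117504 (q = 68*(-1728) = -117504)
O = -721304484138 (O = (-117504 - 2248965)*(-4099660 + 4404462) = -2366469*304802 = -721304484138)
u = 99876619373/106047431308 (u = 3096110*(1/3572816) + 214383*(1/2849448) = 1548055/1786408 + 71461/949816 = 99876619373/106047431308 ≈ 0.94181)
O/u = -721304484138/99876619373/106047431308 = -721304484138*106047431308/99876619373 = -76492487733776930592504/99876619373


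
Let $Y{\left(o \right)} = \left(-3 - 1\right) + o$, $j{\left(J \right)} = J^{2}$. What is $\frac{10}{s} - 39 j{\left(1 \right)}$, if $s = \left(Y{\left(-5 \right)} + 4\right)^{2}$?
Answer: $- \frac{193}{5} \approx -38.6$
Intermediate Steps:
$Y{\left(o \right)} = -4 + o$
$s = 25$ ($s = \left(\left(-4 - 5\right) + 4\right)^{2} = \left(-9 + 4\right)^{2} = \left(-5\right)^{2} = 25$)
$\frac{10}{s} - 39 j{\left(1 \right)} = \frac{10}{25} - 39 \cdot 1^{2} = 10 \cdot \frac{1}{25} - 39 = \frac{2}{5} - 39 = - \frac{193}{5}$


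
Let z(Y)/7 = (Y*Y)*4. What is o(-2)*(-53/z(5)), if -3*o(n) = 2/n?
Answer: -53/2100 ≈ -0.025238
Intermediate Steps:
o(n) = -2/(3*n)
z(Y) = 28*Y² (z(Y) = 7*((Y*Y)*4) = 7*(Y²*4) = 7*(4*Y²) = 28*Y²)
o(-2)*(-53/z(5)) = (-⅔/(-2))*(-53/(28*5²)) = (-⅔*(-½))*(-53/(28*25)) = (-53/700)/3 = (-53*1/700)/3 = (⅓)*(-53/700) = -53/2100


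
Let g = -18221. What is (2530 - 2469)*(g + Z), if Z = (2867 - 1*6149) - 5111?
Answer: -1623454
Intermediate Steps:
Z = -8393 (Z = (2867 - 6149) - 5111 = -3282 - 5111 = -8393)
(2530 - 2469)*(g + Z) = (2530 - 2469)*(-18221 - 8393) = 61*(-26614) = -1623454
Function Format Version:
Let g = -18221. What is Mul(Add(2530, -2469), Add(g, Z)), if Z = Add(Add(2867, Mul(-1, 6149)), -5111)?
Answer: -1623454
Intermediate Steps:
Z = -8393 (Z = Add(Add(2867, -6149), -5111) = Add(-3282, -5111) = -8393)
Mul(Add(2530, -2469), Add(g, Z)) = Mul(Add(2530, -2469), Add(-18221, -8393)) = Mul(61, -26614) = -1623454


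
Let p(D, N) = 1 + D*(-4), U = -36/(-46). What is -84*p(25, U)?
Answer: 8316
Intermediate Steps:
U = 18/23 (U = -36*(-1/46) = 18/23 ≈ 0.78261)
p(D, N) = 1 - 4*D
-84*p(25, U) = -84*(1 - 4*25) = -84*(1 - 100) = -84*(-99) = 8316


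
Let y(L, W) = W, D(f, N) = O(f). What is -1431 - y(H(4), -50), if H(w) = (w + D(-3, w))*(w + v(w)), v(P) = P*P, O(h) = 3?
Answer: -1381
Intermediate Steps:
D(f, N) = 3
v(P) = P²
H(w) = (3 + w)*(w + w²) (H(w) = (w + 3)*(w + w²) = (3 + w)*(w + w²))
-1431 - y(H(4), -50) = -1431 - 1*(-50) = -1431 + 50 = -1381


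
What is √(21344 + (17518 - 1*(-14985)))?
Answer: 3*√5983 ≈ 232.05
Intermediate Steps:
√(21344 + (17518 - 1*(-14985))) = √(21344 + (17518 + 14985)) = √(21344 + 32503) = √53847 = 3*√5983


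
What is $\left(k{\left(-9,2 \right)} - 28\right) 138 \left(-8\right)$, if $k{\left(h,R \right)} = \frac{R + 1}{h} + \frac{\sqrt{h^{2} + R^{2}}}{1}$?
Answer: $31280 - 1104 \sqrt{85} \approx 21102.0$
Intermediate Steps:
$k{\left(h,R \right)} = \sqrt{R^{2} + h^{2}} + \frac{1 + R}{h}$ ($k{\left(h,R \right)} = \frac{1 + R}{h} + \sqrt{R^{2} + h^{2}} \cdot 1 = \frac{1 + R}{h} + \sqrt{R^{2} + h^{2}} = \sqrt{R^{2} + h^{2}} + \frac{1 + R}{h}$)
$\left(k{\left(-9,2 \right)} - 28\right) 138 \left(-8\right) = \left(\frac{1 + 2 - 9 \sqrt{2^{2} + \left(-9\right)^{2}}}{-9} - 28\right) 138 \left(-8\right) = \left(- \frac{1 + 2 - 9 \sqrt{4 + 81}}{9} - 28\right) 138 \left(-8\right) = \left(- \frac{1 + 2 - 9 \sqrt{85}}{9} - 28\right) 138 \left(-8\right) = \left(- \frac{3 - 9 \sqrt{85}}{9} - 28\right) 138 \left(-8\right) = \left(\left(- \frac{1}{3} + \sqrt{85}\right) - 28\right) 138 \left(-8\right) = \left(- \frac{85}{3} + \sqrt{85}\right) 138 \left(-8\right) = \left(-3910 + 138 \sqrt{85}\right) \left(-8\right) = 31280 - 1104 \sqrt{85}$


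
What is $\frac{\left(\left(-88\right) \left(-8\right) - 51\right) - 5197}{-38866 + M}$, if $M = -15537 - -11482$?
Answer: $\frac{4544}{42921} \approx 0.10587$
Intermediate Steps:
$M = -4055$ ($M = -15537 + 11482 = -4055$)
$\frac{\left(\left(-88\right) \left(-8\right) - 51\right) - 5197}{-38866 + M} = \frac{\left(\left(-88\right) \left(-8\right) - 51\right) - 5197}{-38866 - 4055} = \frac{\left(704 - 51\right) - 5197}{-42921} = \left(653 - 5197\right) \left(- \frac{1}{42921}\right) = \left(-4544\right) \left(- \frac{1}{42921}\right) = \frac{4544}{42921}$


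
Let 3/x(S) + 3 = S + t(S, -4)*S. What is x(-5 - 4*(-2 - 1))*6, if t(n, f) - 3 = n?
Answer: 9/37 ≈ 0.24324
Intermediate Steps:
t(n, f) = 3 + n
x(S) = 3/(-3 + S + S*(3 + S)) (x(S) = 3/(-3 + (S + (3 + S)*S)) = 3/(-3 + (S + S*(3 + S))) = 3/(-3 + S + S*(3 + S)))
x(-5 - 4*(-2 - 1))*6 = (3/(-3 + (-5 - 4*(-2 - 1)) + (-5 - 4*(-2 - 1))*(3 + (-5 - 4*(-2 - 1)))))*6 = (3/(-3 + (-5 - 4*(-3)) + (-5 - 4*(-3))*(3 + (-5 - 4*(-3)))))*6 = (3/(-3 + (-5 + 12) + (-5 + 12)*(3 + (-5 + 12))))*6 = (3/(-3 + 7 + 7*(3 + 7)))*6 = (3/(-3 + 7 + 7*10))*6 = (3/(-3 + 7 + 70))*6 = (3/74)*6 = 9/37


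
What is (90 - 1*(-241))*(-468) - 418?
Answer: -155326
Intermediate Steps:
(90 - 1*(-241))*(-468) - 418 = (90 + 241)*(-468) - 418 = 331*(-468) - 418 = -154908 - 418 = -155326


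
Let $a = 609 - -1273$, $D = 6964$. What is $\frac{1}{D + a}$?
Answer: $\frac{1}{8846} \approx 0.00011305$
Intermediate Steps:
$a = 1882$ ($a = 609 + 1273 = 1882$)
$\frac{1}{D + a} = \frac{1}{6964 + 1882} = \frac{1}{8846}$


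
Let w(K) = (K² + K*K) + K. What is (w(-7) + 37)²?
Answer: 16384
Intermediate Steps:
w(K) = K + 2*K² (w(K) = (K² + K²) + K = 2*K² + K = K + 2*K²)
(w(-7) + 37)² = (-7*(1 + 2*(-7)) + 37)² = (-7*(1 - 14) + 37)² = (-7*(-13) + 37)² = (91 + 37)² = 128² = 16384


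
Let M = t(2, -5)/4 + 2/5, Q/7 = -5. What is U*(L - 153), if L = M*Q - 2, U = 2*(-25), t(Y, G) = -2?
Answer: 7575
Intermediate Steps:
Q = -35 (Q = 7*(-5) = -35)
M = -⅒ (M = -2/4 + 2/5 = -2*¼ + 2*(⅕) = -½ + ⅖ = -⅒ ≈ -0.10000)
U = -50
L = 3/2 (L = -⅒*(-35) - 2 = 7/2 - 2 = 3/2 ≈ 1.5000)
U*(L - 153) = -50*(3/2 - 153) = -50*(-303/2) = 7575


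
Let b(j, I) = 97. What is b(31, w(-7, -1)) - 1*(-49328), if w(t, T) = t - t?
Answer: 49425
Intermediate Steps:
w(t, T) = 0
b(31, w(-7, -1)) - 1*(-49328) = 97 - 1*(-49328) = 97 + 49328 = 49425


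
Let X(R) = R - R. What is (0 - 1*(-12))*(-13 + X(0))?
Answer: -156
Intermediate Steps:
X(R) = 0
(0 - 1*(-12))*(-13 + X(0)) = (0 - 1*(-12))*(-13 + 0) = (0 + 12)*(-13) = 12*(-13) = -156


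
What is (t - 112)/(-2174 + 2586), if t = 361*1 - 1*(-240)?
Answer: 489/412 ≈ 1.1869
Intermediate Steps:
t = 601 (t = 361 + 240 = 601)
(t - 112)/(-2174 + 2586) = (601 - 112)/(-2174 + 2586) = 489/412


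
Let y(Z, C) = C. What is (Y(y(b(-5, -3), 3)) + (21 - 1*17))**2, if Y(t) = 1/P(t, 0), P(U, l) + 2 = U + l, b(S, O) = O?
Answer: 25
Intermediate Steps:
P(U, l) = -2 + U + l (P(U, l) = -2 + (U + l) = -2 + U + l)
Y(t) = 1/(-2 + t) (Y(t) = 1/(-2 + t + 0) = 1/(-2 + t))
(Y(y(b(-5, -3), 3)) + (21 - 1*17))**2 = (1/(-2 + 3) + (21 - 1*17))**2 = (1/1 + (21 - 17))**2 = (1 + 4)**2 = 5**2 = 25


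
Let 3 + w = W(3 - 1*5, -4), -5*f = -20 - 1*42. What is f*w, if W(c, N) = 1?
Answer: -124/5 ≈ -24.800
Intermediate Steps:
f = 62/5 (f = -(-20 - 1*42)/5 = -(-20 - 42)/5 = -1/5*(-62) = 62/5 ≈ 12.400)
w = -2 (w = -3 + 1 = -2)
f*w = (62/5)*(-2) = -124/5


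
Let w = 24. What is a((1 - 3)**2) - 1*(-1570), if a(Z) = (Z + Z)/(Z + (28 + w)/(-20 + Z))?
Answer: 4742/3 ≈ 1580.7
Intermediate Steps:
a(Z) = 2*Z/(Z + 52/(-20 + Z)) (a(Z) = (Z + Z)/(Z + (28 + 24)/(-20 + Z)) = (2*Z)/(Z + 52/(-20 + Z)) = 2*Z/(Z + 52/(-20 + Z)))
a((1 - 3)**2) - 1*(-1570) = 2*(1 - 3)**2*(-20 + (1 - 3)**2)/(52 + ((1 - 3)**2)**2 - 20*(1 - 3)**2) - 1*(-1570) = 2*(-2)**2*(-20 + (-2)**2)/(52 + ((-2)**2)**2 - 20*(-2)**2) + 1570 = 2*4*(-20 + 4)/(52 + 4**2 - 20*4) + 1570 = 2*4*(-16)/(52 + 16 - 80) + 1570 = 2*4*(-16)/(-12) + 1570 = 2*4*(-1/12)*(-16) + 1570 = 32/3 + 1570 = 4742/3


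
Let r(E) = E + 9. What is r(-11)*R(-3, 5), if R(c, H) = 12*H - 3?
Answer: -114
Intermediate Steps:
R(c, H) = -3 + 12*H
r(E) = 9 + E
r(-11)*R(-3, 5) = (9 - 11)*(-3 + 12*5) = -2*(-3 + 60) = -2*57 = -114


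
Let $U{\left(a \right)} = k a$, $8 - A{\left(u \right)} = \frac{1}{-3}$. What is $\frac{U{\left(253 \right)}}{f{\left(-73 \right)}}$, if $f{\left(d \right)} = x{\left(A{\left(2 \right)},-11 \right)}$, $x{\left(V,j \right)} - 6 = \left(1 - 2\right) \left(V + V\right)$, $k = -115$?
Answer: $\frac{87285}{32} \approx 2727.7$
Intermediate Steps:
$A{\left(u \right)} = \frac{25}{3}$ ($A{\left(u \right)} = 8 - \frac{1}{-3} = 8 - - \frac{1}{3} = 8 + \frac{1}{3} = \frac{25}{3}$)
$x{\left(V,j \right)} = 6 - 2 V$ ($x{\left(V,j \right)} = 6 + \left(1 - 2\right) \left(V + V\right) = 6 - 2 V$)
$f{\left(d \right)} = - \frac{32}{3}$ ($f{\left(d \right)} = 6 - \frac{50}{3} = - \frac{32}{3}$)
$U{\left(a \right)} = - 115 a$
$\frac{U{\left(253 \right)}}{f{\left(-73 \right)}} = \frac{\left(-115\right) 253}{- \frac{32}{3}} = \left(-29095\right) \left(- \frac{3}{32}\right) = \frac{87285}{32}$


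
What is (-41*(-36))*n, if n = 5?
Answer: 7380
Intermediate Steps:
(-41*(-36))*n = -41*(-36)*5 = 1476*5 = 7380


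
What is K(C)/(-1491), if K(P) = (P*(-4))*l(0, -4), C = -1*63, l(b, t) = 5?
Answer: -60/71 ≈ -0.84507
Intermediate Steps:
C = -63
K(P) = -20*P (K(P) = (P*(-4))*5 = -4*P*5 = -20*P)
K(C)/(-1491) = -20*(-63)/(-1491) = 1260*(-1/1491) = -60/71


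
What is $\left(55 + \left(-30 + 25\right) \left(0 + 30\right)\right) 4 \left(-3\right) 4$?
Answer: $4560$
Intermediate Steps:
$\left(55 + \left(-30 + 25\right) \left(0 + 30\right)\right) 4 \left(-3\right) 4 = \left(55 - 150\right) \left(\left(-12\right) 4\right) = \left(55 - 150\right) \left(-48\right) = \left(-95\right) \left(-48\right) = 4560$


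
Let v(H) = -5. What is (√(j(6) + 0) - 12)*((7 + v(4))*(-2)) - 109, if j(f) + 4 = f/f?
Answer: -61 - 4*I*√3 ≈ -61.0 - 6.9282*I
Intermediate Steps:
j(f) = -3 (j(f) = -4 + f/f = -4 + 1 = -3)
(√(j(6) + 0) - 12)*((7 + v(4))*(-2)) - 109 = (√(-3 + 0) - 12)*((7 - 5)*(-2)) - 109 = (√(-3) - 12)*(2*(-2)) - 109 = (I*√3 - 12)*(-4) - 109 = (-12 + I*√3)*(-4) - 109 = (48 - 4*I*√3) - 109 = -61 - 4*I*√3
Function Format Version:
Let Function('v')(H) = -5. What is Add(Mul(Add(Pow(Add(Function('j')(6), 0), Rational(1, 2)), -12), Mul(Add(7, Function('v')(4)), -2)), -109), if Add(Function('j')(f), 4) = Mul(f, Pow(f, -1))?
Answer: Add(-61, Mul(-4, I, Pow(3, Rational(1, 2)))) ≈ Add(-61.000, Mul(-6.9282, I))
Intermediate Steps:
Function('j')(f) = -3 (Function('j')(f) = Add(-4, Mul(f, Pow(f, -1))) = Add(-4, 1) = -3)
Add(Mul(Add(Pow(Add(Function('j')(6), 0), Rational(1, 2)), -12), Mul(Add(7, Function('v')(4)), -2)), -109) = Add(Mul(Add(Pow(Add(-3, 0), Rational(1, 2)), -12), Mul(Add(7, -5), -2)), -109) = Add(Mul(Add(Pow(-3, Rational(1, 2)), -12), Mul(2, -2)), -109) = Add(Mul(Add(Mul(I, Pow(3, Rational(1, 2))), -12), -4), -109) = Add(Mul(Add(-12, Mul(I, Pow(3, Rational(1, 2)))), -4), -109) = Add(Add(48, Mul(-4, I, Pow(3, Rational(1, 2)))), -109) = Add(-61, Mul(-4, I, Pow(3, Rational(1, 2))))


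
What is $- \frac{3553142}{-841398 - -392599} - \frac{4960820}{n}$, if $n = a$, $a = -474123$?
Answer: $\frac{23142233134}{1259088333} \approx 18.38$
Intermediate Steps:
$n = -474123$
$- \frac{3553142}{-841398 - -392599} - \frac{4960820}{n} = - \frac{3553142}{-841398 - -392599} - \frac{4960820}{-474123} = - \frac{3553142}{-841398 + 392599} - - \frac{4960820}{474123} = - \frac{3553142}{-448799} + \frac{4960820}{474123} = \left(-3553142\right) \left(- \frac{1}{448799}\right) + \frac{4960820}{474123} = \frac{3553142}{448799} + \frac{4960820}{474123} = \frac{23142233134}{1259088333}$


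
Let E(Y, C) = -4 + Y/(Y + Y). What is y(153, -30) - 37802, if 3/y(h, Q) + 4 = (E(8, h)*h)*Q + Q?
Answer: -606003859/16031 ≈ -37802.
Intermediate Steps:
E(Y, C) = -7/2 (E(Y, C) = -4 + Y/((2*Y)) = -4 + Y*(1/(2*Y)) = -4 + ½ = -7/2)
y(h, Q) = 3/(-4 + Q - 7*Q*h/2) (y(h, Q) = 3/(-4 + ((-7*h/2)*Q + Q)) = 3/(-4 + (-7*Q*h/2 + Q)) = 3/(-4 + (Q - 7*Q*h/2)) = 3/(-4 + Q - 7*Q*h/2))
y(153, -30) - 37802 = 6/(-8 + 2*(-30) - 7*(-30)*153) - 37802 = 6/(-8 - 60 + 32130) - 37802 = 6/32062 - 37802 = 6*(1/32062) - 37802 = 3/16031 - 37802 = -606003859/16031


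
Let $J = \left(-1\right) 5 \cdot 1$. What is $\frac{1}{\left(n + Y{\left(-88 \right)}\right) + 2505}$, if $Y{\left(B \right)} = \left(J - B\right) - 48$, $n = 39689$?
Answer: $\frac{1}{42229} \approx 2.368 \cdot 10^{-5}$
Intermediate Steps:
$J = -5$ ($J = \left(-5\right) 1 = -5$)
$Y{\left(B \right)} = -53 - B$ ($Y{\left(B \right)} = \left(-5 - B\right) - 48 = -53 - B$)
$\frac{1}{\left(n + Y{\left(-88 \right)}\right) + 2505} = \frac{1}{\left(39689 - -35\right) + 2505} = \frac{1}{\left(39689 + \left(-53 + 88\right)\right) + 2505} = \frac{1}{\left(39689 + 35\right) + 2505} = \frac{1}{39724 + 2505} = \frac{1}{42229}$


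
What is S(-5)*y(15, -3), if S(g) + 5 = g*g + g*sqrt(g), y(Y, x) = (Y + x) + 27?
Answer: 780 - 195*I*sqrt(5) ≈ 780.0 - 436.03*I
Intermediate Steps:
y(Y, x) = 27 + Y + x
S(g) = -5 + g**2 + g**(3/2) (S(g) = -5 + (g*g + g*sqrt(g)) = -5 + (g**2 + g**(3/2)) = -5 + g**2 + g**(3/2))
S(-5)*y(15, -3) = (-5 + (-5)**2 + (-5)**(3/2))*(27 + 15 - 3) = (-5 + 25 - 5*I*sqrt(5))*39 = (20 - 5*I*sqrt(5))*39 = 780 - 195*I*sqrt(5)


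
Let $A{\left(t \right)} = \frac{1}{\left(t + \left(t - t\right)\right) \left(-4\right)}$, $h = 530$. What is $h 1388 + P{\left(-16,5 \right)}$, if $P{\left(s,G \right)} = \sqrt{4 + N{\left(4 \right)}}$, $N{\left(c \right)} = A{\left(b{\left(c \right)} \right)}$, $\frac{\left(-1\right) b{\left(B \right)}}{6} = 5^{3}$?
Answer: $735640 + \frac{\sqrt{360030}}{300} \approx 7.3564 \cdot 10^{5}$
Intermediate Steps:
$b{\left(B \right)} = -750$ ($b{\left(B \right)} = - 6 \cdot 5^{3} = \left(-6\right) 125 = -750$)
$A{\left(t \right)} = - \frac{1}{4 t}$ ($A{\left(t \right)} = \frac{1}{t + 0} \left(- \frac{1}{4}\right) = \frac{1}{t} \left(- \frac{1}{4}\right) = - \frac{1}{4 t}$)
$N{\left(c \right)} = \frac{1}{3000}$ ($N{\left(c \right)} = - \frac{1}{4 \left(-750\right)} = \left(- \frac{1}{4}\right) \left(- \frac{1}{750}\right) = \frac{1}{3000}$)
$P{\left(s,G \right)} = \frac{\sqrt{360030}}{300}$ ($P{\left(s,G \right)} = \sqrt{4 + \frac{1}{3000}} = \sqrt{\frac{12001}{3000}} = \frac{\sqrt{360030}}{300}$)
$h 1388 + P{\left(-16,5 \right)} = 530 \cdot 1388 + \frac{\sqrt{360030}}{300} = 735640 + \frac{\sqrt{360030}}{300}$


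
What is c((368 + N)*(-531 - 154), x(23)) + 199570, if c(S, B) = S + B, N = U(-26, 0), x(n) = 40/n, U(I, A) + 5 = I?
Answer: -719285/23 ≈ -31273.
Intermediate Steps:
U(I, A) = -5 + I
N = -31 (N = -5 - 26 = -31)
c(S, B) = B + S
c((368 + N)*(-531 - 154), x(23)) + 199570 = (40/23 + (368 - 31)*(-531 - 154)) + 199570 = (40*(1/23) + 337*(-685)) + 199570 = (40/23 - 230845) + 199570 = -5309395/23 + 199570 = -719285/23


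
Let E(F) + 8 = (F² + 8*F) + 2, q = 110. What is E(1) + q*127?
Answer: 13973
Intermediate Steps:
E(F) = -6 + F² + 8*F (E(F) = -8 + ((F² + 8*F) + 2) = -8 + (2 + F² + 8*F) = -6 + F² + 8*F)
E(1) + q*127 = (-6 + 1² + 8*1) + 110*127 = (-6 + 1 + 8) + 13970 = 3 + 13970 = 13973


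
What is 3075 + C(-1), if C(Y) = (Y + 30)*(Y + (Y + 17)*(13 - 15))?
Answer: 2118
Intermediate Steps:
C(Y) = (-34 - Y)*(30 + Y) (C(Y) = (30 + Y)*(Y + (17 + Y)*(-2)) = (30 + Y)*(Y + (-34 - 2*Y)) = (30 + Y)*(-34 - Y) = (-34 - Y)*(30 + Y))
3075 + C(-1) = 3075 + (-1020 - 1*(-1)**2 - 64*(-1)) = 3075 + (-1020 - 1*1 + 64) = 3075 + (-1020 - 1 + 64) = 3075 - 957 = 2118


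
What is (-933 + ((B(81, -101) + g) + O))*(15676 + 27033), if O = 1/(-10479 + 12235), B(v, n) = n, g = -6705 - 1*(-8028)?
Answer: 21674176865/1756 ≈ 1.2343e+7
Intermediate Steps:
g = 1323 (g = -6705 + 8028 = 1323)
O = 1/1756 ≈ 0.00056948
(-933 + ((B(81, -101) + g) + O))*(15676 + 27033) = (-933 + ((-101 + 1323) + 1/1756))*(15676 + 27033) = (-933 + (1222 + 1/1756))*42709 = (-933 + 2145833/1756)*42709 = (507485/1756)*42709 = 21674176865/1756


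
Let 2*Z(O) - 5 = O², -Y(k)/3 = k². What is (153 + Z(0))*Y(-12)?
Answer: -67176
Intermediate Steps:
Y(k) = -3*k²
Z(O) = 5/2 + O²/2
(153 + Z(0))*Y(-12) = (153 + (5/2 + (½)*0²))*(-3*(-12)²) = (153 + (5/2 + (½)*0))*(-3*144) = (153 + (5/2 + 0))*(-432) = (153 + 5/2)*(-432) = (311/2)*(-432) = -67176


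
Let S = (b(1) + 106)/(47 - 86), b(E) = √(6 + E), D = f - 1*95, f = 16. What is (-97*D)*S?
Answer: -812278/39 - 7663*√7/39 ≈ -21348.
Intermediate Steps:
D = -79 (D = 16 - 1*95 = 16 - 95 = -79)
S = -106/39 - √7/39 (S = (√(6 + 1) + 106)/(47 - 86) = (√7 + 106)/(-39) = (106 + √7)*(-1/39) = -106/39 - √7/39 ≈ -2.7858)
(-97*D)*S = (-97*(-79))*(-106/39 - √7/39) = 7663*(-106/39 - √7/39) = -812278/39 - 7663*√7/39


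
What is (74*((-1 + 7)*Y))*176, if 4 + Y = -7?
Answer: -859584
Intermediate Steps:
Y = -11 (Y = -4 - 7 = -11)
(74*((-1 + 7)*Y))*176 = (74*((-1 + 7)*(-11)))*176 = (74*(6*(-11)))*176 = (74*(-66))*176 = -4884*176 = -859584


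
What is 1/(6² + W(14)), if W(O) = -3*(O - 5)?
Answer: ⅑ ≈ 0.11111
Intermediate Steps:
W(O) = 15 - 3*O (W(O) = -3*(-5 + O) = 15 - 3*O)
1/(6² + W(14)) = 1/(6² + (15 - 3*14)) = 1/(36 + (15 - 42)) = 1/(36 - 27) = 1/9 = ⅑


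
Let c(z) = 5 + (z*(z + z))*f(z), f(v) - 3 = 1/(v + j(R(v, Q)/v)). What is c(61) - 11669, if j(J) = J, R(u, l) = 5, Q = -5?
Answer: 20090287/1863 ≈ 10784.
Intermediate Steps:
f(v) = 3 + 1/(v + 5/v)
c(z) = 5 + 2*z**2*(15 + z*(1 + 3*z))/(5 + z**2) (c(z) = 5 + (z*(z + z))*((15 + z*(1 + 3*z))/(5 + z**2)) = 5 + (z*(2*z))*((15 + z*(1 + 3*z))/(5 + z**2)) = 5 + (2*z**2)*((15 + z*(1 + 3*z))/(5 + z**2)) = 5 + 2*z**2*(15 + z*(1 + 3*z))/(5 + z**2))
c(61) - 11669 = (25 + 2*61**3 + 6*61**4 + 35*61**2)/(5 + 61**2) - 11669 = (25 + 2*226981 + 6*13845841 + 35*3721)/(5 + 3721) - 11669 = (25 + 453962 + 83075046 + 130235)/3726 - 11669 = (1/3726)*83659268 - 11669 = 41829634/1863 - 11669 = 20090287/1863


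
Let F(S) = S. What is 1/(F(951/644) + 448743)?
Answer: 644/288991443 ≈ 2.2284e-6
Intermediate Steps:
1/(F(951/644) + 448743) = 1/(951/644 + 448743) = 1/(288991443/644) = 644/288991443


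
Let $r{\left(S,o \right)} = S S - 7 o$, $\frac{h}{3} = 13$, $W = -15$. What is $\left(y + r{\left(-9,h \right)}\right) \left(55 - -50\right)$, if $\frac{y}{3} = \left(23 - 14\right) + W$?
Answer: $-22050$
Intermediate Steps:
$y = -18$ ($y = 3 \left(\left(23 - 14\right) - 15\right) = 3 \left(9 - 15\right) = 3 \left(-6\right) = -18$)
$h = 39$ ($h = 3 \cdot 13 = 39$)
$r{\left(S,o \right)} = S^{2} - 7 o$
$\left(y + r{\left(-9,h \right)}\right) \left(55 - -50\right) = \left(-18 + \left(\left(-9\right)^{2} - 273\right)\right) \left(55 - -50\right) = \left(-18 + \left(81 - 273\right)\right) \left(55 + 50\right) = \left(-18 - 192\right) 105 = \left(-210\right) 105 = -22050$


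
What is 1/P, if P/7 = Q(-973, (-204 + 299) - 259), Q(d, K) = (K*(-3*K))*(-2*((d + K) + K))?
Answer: -1/1469651232 ≈ -6.8043e-10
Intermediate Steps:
Q(d, K) = -3*K**2*(-4*K - 2*d) (Q(d, K) = (K*(-3*K))*(-2*((K + d) + K)) = (-3*K**2)*(-2*(d + 2*K)) = (-3*K**2)*(-4*K - 2*d) = -3*K**2*(-4*K - 2*d))
P = -1469651232 (P = 7*(6*((-204 + 299) - 259)**2*(-973 + 2*((-204 + 299) - 259))) = 7*(6*(95 - 259)**2*(-973 + 2*(95 - 259))) = 7*(6*(-164)**2*(-973 + 2*(-164))) = 7*(6*26896*(-973 - 328)) = 7*(6*26896*(-1301)) = 7*(-209950176) = -1469651232)
1/P = 1/(-1469651232) = -1/1469651232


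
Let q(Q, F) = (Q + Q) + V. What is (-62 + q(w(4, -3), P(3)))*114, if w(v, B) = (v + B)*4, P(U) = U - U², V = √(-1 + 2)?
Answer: -6042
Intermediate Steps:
V = 1 (V = √1 = 1)
w(v, B) = 4*B + 4*v (w(v, B) = (B + v)*4 = 4*B + 4*v)
q(Q, F) = 1 + 2*Q (q(Q, F) = (Q + Q) + 1 = 2*Q + 1 = 1 + 2*Q)
(-62 + q(w(4, -3), P(3)))*114 = (-62 + (1 + 2*(4*(-3) + 4*4)))*114 = (-62 + (1 + 2*(-12 + 16)))*114 = (-62 + (1 + 2*4))*114 = (-62 + (1 + 8))*114 = (-62 + 9)*114 = -53*114 = -6042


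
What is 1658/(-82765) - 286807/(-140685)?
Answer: 940173025/465751761 ≈ 2.0186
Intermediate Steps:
1658/(-82765) - 286807/(-140685) = 1658*(-1/82765) - 286807*(-1/140685) = -1658/82765 + 286807/140685 = 940173025/465751761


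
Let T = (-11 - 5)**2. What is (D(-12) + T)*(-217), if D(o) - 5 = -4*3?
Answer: -54033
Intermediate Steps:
D(o) = -7 (D(o) = 5 - 4*3 = 5 - 12 = -7)
T = 256 (T = (-16)**2 = 256)
(D(-12) + T)*(-217) = (-7 + 256)*(-217) = 249*(-217) = -54033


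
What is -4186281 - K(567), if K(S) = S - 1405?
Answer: -4185443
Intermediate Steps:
K(S) = -1405 + S
-4186281 - K(567) = -4186281 - (-1405 + 567) = -4186281 - 1*(-838) = -4186281 + 838 = -4185443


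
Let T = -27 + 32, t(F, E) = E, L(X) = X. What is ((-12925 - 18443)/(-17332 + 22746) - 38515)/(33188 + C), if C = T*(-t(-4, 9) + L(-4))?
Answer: -104275789/89663961 ≈ -1.1630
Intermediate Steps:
T = 5
C = -65 (C = 5*(-1*9 - 4) = 5*(-9 - 4) = 5*(-13) = -65)
((-12925 - 18443)/(-17332 + 22746) - 38515)/(33188 + C) = ((-12925 - 18443)/(-17332 + 22746) - 38515)/(33188 - 65) = (-31368/5414 - 38515)/33123 = (-31368*1/5414 - 38515)*(1/33123) = (-15684/2707 - 38515)*(1/33123) = -104275789/2707*1/33123 = -104275789/89663961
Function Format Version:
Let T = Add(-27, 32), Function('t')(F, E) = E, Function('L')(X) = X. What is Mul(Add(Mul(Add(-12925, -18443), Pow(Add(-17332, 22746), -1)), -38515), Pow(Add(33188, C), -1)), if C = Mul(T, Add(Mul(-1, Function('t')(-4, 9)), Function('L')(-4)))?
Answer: Rational(-104275789, 89663961) ≈ -1.1630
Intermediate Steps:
T = 5
C = -65 (C = Mul(5, Add(Mul(-1, 9), -4)) = Mul(5, Add(-9, -4)) = Mul(5, -13) = -65)
Mul(Add(Mul(Add(-12925, -18443), Pow(Add(-17332, 22746), -1)), -38515), Pow(Add(33188, C), -1)) = Mul(Add(Mul(Add(-12925, -18443), Pow(Add(-17332, 22746), -1)), -38515), Pow(Add(33188, -65), -1)) = Mul(Add(Mul(-31368, Pow(5414, -1)), -38515), Pow(33123, -1)) = Mul(Add(Mul(-31368, Rational(1, 5414)), -38515), Rational(1, 33123)) = Mul(Add(Rational(-15684, 2707), -38515), Rational(1, 33123)) = Mul(Rational(-104275789, 2707), Rational(1, 33123)) = Rational(-104275789, 89663961)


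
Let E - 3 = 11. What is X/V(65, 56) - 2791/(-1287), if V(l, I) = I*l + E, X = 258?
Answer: 585020/261261 ≈ 2.2392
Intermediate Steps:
E = 14 (E = 3 + 11 = 14)
V(l, I) = 14 + I*l (V(l, I) = I*l + 14 = 14 + I*l)
X/V(65, 56) - 2791/(-1287) = 258/(14 + 56*65) - 2791/(-1287) = 258/(14 + 3640) - 2791*(-1/1287) = 258/3654 + 2791/1287 = 258*(1/3654) + 2791/1287 = 43/609 + 2791/1287 = 585020/261261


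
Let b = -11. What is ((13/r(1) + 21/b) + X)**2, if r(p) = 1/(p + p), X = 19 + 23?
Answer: 528529/121 ≈ 4368.0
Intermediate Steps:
X = 42
r(p) = 1/(2*p)
((13/r(1) + 21/b) + X)**2 = ((13/(((1/2)/1)) + 21/(-11)) + 42)**2 = ((13/(((1/2)*1)) + 21*(-1/11)) + 42)**2 = ((13/(1/2) - 21/11) + 42)**2 = ((13*2 - 21/11) + 42)**2 = ((26 - 21/11) + 42)**2 = (265/11 + 42)**2 = (727/11)**2 = 528529/121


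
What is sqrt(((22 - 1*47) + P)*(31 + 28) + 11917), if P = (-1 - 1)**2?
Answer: sqrt(10678) ≈ 103.33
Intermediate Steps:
P = 4 (P = (-2)**2 = 4)
sqrt(((22 - 1*47) + P)*(31 + 28) + 11917) = sqrt(((22 - 1*47) + 4)*(31 + 28) + 11917) = sqrt(((22 - 47) + 4)*59 + 11917) = sqrt((-25 + 4)*59 + 11917) = sqrt(-21*59 + 11917) = sqrt(-1239 + 11917) = sqrt(10678)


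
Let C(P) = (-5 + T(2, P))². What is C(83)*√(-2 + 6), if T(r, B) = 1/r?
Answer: 81/2 ≈ 40.500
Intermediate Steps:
C(P) = 81/4 (C(P) = (-5 + 1/2)² = (-5 + ½)² = (-9/2)² = 81/4)
C(83)*√(-2 + 6) = 81*√(-2 + 6)/4 = 81*√4/4 = (81/4)*2 = 81/2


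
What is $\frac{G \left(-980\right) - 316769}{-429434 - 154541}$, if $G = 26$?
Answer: $\frac{342249}{583975} \approx 0.58607$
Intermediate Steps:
$\frac{G \left(-980\right) - 316769}{-429434 - 154541} = \frac{26 \left(-980\right) - 316769}{-429434 - 154541} = \frac{-25480 - 316769}{-583975} = \left(-342249\right) \left(- \frac{1}{583975}\right) = \frac{342249}{583975}$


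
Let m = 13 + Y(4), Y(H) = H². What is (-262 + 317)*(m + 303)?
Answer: 18260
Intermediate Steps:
m = 29 (m = 13 + 4² = 13 + 16 = 29)
(-262 + 317)*(m + 303) = (-262 + 317)*(29 + 303) = 55*332 = 18260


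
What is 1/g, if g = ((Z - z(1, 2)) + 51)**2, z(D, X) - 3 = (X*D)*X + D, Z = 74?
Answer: 1/13689 ≈ 7.3051e-5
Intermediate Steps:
z(D, X) = 3 + D + D*X**2 (z(D, X) = 3 + ((X*D)*X + D) = 3 + ((D*X)*X + D) = 3 + (D*X**2 + D) = 3 + (D + D*X**2) = 3 + D + D*X**2)
g = 13689 (g = ((74 - (3 + 1 + 1*2**2)) + 51)**2 = ((74 - (3 + 1 + 1*4)) + 51)**2 = ((74 - (3 + 1 + 4)) + 51)**2 = ((74 - 1*8) + 51)**2 = ((74 - 8) + 51)**2 = (66 + 51)**2 = 117**2 = 13689)
1/g = 1/13689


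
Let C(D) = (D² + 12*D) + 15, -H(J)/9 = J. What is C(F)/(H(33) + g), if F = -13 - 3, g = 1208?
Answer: 79/911 ≈ 0.086718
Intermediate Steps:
H(J) = -9*J
F = -16
C(D) = 15 + D² + 12*D
C(F)/(H(33) + g) = (15 + (-16)² + 12*(-16))/(-9*33 + 1208) = (15 + 256 - 192)/(-297 + 1208) = 79/911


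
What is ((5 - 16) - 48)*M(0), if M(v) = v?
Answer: 0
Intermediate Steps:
((5 - 16) - 48)*M(0) = ((5 - 16) - 48)*0 = (-11 - 48)*0 = -59*0 = 0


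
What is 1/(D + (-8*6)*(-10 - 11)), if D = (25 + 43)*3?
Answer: 1/1212 ≈ 0.00082508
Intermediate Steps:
D = 204 (D = 68*3 = 204)
1/(D + (-8*6)*(-10 - 11)) = 1/(204 + (-8*6)*(-10 - 11)) = 1/(204 - 48*(-21)) = 1/(204 + 1008) = 1/1212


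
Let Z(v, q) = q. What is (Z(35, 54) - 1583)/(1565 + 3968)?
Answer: -139/503 ≈ -0.27634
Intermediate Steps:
(Z(35, 54) - 1583)/(1565 + 3968) = (54 - 1583)/(1565 + 3968) = -1529/5533 = -1529*1/5533 = -139/503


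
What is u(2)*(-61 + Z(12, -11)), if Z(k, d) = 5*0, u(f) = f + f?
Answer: -244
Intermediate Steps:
u(f) = 2*f
Z(k, d) = 0
u(2)*(-61 + Z(12, -11)) = (2*2)*(-61 + 0) = 4*(-61) = -244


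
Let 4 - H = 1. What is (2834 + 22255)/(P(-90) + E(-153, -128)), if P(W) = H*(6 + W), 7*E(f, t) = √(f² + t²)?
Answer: -309798972/3071903 - 175623*√39793/3071903 ≈ -112.25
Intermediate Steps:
H = 3 (H = 4 - 1*1 = 4 - 1 = 3)
E(f, t) = √(f² + t²)/7
P(W) = 18 + 3*W (P(W) = 3*(6 + W) = 18 + 3*W)
(2834 + 22255)/(P(-90) + E(-153, -128)) = (2834 + 22255)/((18 + 3*(-90)) + √((-153)² + (-128)²)/7) = 25089/((18 - 270) + √(23409 + 16384)/7) = 25089/(-252 + √39793/7)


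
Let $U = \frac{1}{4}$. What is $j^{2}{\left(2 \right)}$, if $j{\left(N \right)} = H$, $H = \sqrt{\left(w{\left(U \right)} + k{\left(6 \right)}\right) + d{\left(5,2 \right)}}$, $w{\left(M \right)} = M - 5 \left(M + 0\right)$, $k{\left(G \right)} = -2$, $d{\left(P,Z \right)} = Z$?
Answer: $-1$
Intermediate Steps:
$U = \frac{1}{4} \approx 0.25$
$w{\left(M \right)} = - 4 M$ ($w{\left(M \right)} = M - 5 M = - 4 M$)
$H = i$ ($H = \sqrt{\left(\left(-4\right) \frac{1}{4} - 2\right) + 2} = \sqrt{\left(-1 - 2\right) + 2} = \sqrt{-3 + 2} = \sqrt{-1} = i \approx 1.0 i$)
$j{\left(N \right)} = i$
$j^{2}{\left(2 \right)} = i^{2} = -1$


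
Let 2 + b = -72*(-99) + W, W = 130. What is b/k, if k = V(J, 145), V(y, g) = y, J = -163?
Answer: -7256/163 ≈ -44.515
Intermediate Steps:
b = 7256 (b = -2 + (-72*(-99) + 130) = -2 + (7128 + 130) = -2 + 7258 = 7256)
k = -163
b/k = 7256/(-163) = 7256*(-1/163) = -7256/163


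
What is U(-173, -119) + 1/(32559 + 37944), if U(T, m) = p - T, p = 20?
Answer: 13607080/70503 ≈ 193.00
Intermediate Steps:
U(T, m) = 20 - T
U(-173, -119) + 1/(32559 + 37944) = (20 - 1*(-173)) + 1/(32559 + 37944) = (20 + 173) + 1/70503 = 193 + 1/70503 = 13607080/70503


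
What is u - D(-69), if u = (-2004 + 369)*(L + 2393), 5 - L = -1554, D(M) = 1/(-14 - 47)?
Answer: -394152719/61 ≈ -6.4615e+6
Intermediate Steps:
D(M) = -1/61 (D(M) = 1/(-61) = -1/61)
L = 1559 (L = 5 - 1*(-1554) = 5 + 1554 = 1559)
u = -6461520 (u = (-2004 + 369)*(1559 + 2393) = -1635*3952 = -6461520)
u - D(-69) = -6461520 - 1*(-1/61) = -6461520 + 1/61 = -394152719/61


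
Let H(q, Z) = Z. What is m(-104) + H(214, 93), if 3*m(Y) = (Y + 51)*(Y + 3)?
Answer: 5632/3 ≈ 1877.3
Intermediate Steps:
m(Y) = (3 + Y)*(51 + Y)/3 (m(Y) = ((Y + 51)*(Y + 3))/3 = ((51 + Y)*(3 + Y))/3 = ((3 + Y)*(51 + Y))/3 = (3 + Y)*(51 + Y)/3)
m(-104) + H(214, 93) = (51 + 18*(-104) + (⅓)*(-104)²) + 93 = (51 - 1872 + (⅓)*10816) + 93 = (51 - 1872 + 10816/3) + 93 = 5353/3 + 93 = 5632/3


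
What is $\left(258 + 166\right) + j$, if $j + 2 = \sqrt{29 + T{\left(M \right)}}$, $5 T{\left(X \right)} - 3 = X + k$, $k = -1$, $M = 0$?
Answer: $422 + \frac{7 \sqrt{15}}{5} \approx 427.42$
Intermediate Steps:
$T{\left(X \right)} = \frac{2}{5} + \frac{X}{5}$ ($T{\left(X \right)} = \frac{3}{5} + \frac{X - 1}{5} = \frac{3}{5} + \frac{-1 + X}{5} = \frac{3}{5} + \left(- \frac{1}{5} + \frac{X}{5}\right) = \frac{2}{5} + \frac{X}{5}$)
$j = -2 + \frac{7 \sqrt{15}}{5}$ ($j = -2 + \sqrt{29 + \left(\frac{2}{5} + \frac{1}{5} \cdot 0\right)} = -2 + \sqrt{29 + \left(\frac{2}{5} + 0\right)} = -2 + \sqrt{29 + \frac{2}{5}} = -2 + \sqrt{\frac{147}{5}} = -2 + \frac{7 \sqrt{15}}{5} \approx 3.4222$)
$\left(258 + 166\right) + j = \left(258 + 166\right) - \left(2 - \frac{7 \sqrt{15}}{5}\right) = 424 - \left(2 - \frac{7 \sqrt{15}}{5}\right) = 422 + \frac{7 \sqrt{15}}{5}$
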